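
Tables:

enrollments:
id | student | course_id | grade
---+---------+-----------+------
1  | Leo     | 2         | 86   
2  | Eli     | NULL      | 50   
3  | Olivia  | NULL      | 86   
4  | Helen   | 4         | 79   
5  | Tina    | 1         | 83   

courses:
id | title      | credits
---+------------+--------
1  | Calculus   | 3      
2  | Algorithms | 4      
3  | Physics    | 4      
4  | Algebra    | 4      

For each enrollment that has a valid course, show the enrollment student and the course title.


INNER JOIN keeps only enrollments rows whose course_id matches an id in courses. Walk through each enrollment:
  - enrollment 1 (Leo): course_id=2 -> matches Algorithms
  - enrollment 2 (Eli): course_id=NULL, no match -> dropped
  - enrollment 3 (Olivia): course_id=NULL, no match -> dropped
  - enrollment 4 (Helen): course_id=4 -> matches Algebra
  - enrollment 5 (Tina): course_id=1 -> matches Calculus
So 2 of 5 rows are dropped.

SQL:
SELECT a.student, b.title AS course
FROM enrollments a
INNER JOIN courses b ON a.course_id = b.id

Result:
student | course    
--------+-----------
Leo     | Algorithms
Helen   | Algebra   
Tina    | Calculus  


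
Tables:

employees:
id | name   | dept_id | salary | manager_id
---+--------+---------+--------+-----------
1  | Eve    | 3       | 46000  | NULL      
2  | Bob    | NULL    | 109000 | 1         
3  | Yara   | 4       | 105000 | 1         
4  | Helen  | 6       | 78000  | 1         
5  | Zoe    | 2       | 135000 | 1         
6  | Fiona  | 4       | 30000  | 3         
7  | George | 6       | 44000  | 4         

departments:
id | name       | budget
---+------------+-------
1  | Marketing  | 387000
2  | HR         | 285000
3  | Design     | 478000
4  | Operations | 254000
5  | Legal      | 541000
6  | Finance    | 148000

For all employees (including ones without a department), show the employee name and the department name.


LEFT JOIN keeps every row from employees (the left table); where dept_id has no match in departments, the department columns become NULL. Walk through each employee:
  - employee 1 (Eve): dept_id=3 -> matches Design
  - employee 2 (Bob): dept_id=NULL, no match -> kept with NULL
  - employee 3 (Yara): dept_id=4 -> matches Operations
  - employee 4 (Helen): dept_id=6 -> matches Finance
  - employee 5 (Zoe): dept_id=2 -> matches HR
  - employee 6 (Fiona): dept_id=4 -> matches Operations
  - employee 7 (George): dept_id=6 -> matches Finance
All 7 rows appear; 1 has NULL department.

SQL:
SELECT a.name, b.name AS department
FROM employees a
LEFT JOIN departments b ON a.dept_id = b.id

Result:
name   | department
-------+-----------
Eve    | Design    
Bob    | NULL      
Yara   | Operations
Helen  | Finance   
Zoe    | HR        
Fiona  | Operations
George | Finance   


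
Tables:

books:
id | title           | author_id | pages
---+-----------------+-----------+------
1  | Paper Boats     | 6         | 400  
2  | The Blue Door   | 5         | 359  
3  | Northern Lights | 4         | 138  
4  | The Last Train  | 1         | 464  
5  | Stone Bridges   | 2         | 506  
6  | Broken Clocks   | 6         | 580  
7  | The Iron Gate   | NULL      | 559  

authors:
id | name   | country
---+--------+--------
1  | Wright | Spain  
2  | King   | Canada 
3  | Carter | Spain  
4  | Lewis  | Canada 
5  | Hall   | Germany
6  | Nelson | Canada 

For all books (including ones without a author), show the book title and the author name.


LEFT JOIN keeps every row from books (the left table); where author_id has no match in authors, the author columns become NULL. Walk through each book:
  - book 1 (Paper Boats): author_id=6 -> matches Nelson
  - book 2 (The Blue Door): author_id=5 -> matches Hall
  - book 3 (Northern Lights): author_id=4 -> matches Lewis
  - book 4 (The Last Train): author_id=1 -> matches Wright
  - book 5 (Stone Bridges): author_id=2 -> matches King
  - book 6 (Broken Clocks): author_id=6 -> matches Nelson
  - book 7 (The Iron Gate): author_id=NULL, no match -> kept with NULL
All 7 rows appear; 1 has NULL author.

SQL:
SELECT a.title, b.name AS author
FROM books a
LEFT JOIN authors b ON a.author_id = b.id

Result:
title           | author
----------------+-------
Paper Boats     | Nelson
The Blue Door   | Hall  
Northern Lights | Lewis 
The Last Train  | Wright
Stone Bridges   | King  
Broken Clocks   | Nelson
The Iron Gate   | NULL  


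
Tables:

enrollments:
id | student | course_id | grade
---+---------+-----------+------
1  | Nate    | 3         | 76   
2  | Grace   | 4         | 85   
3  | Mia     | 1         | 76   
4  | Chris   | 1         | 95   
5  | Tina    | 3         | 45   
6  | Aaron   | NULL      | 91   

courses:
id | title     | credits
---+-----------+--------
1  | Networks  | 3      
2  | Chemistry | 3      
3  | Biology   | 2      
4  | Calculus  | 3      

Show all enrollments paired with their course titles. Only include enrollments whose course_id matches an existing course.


INNER JOIN keeps only enrollments rows whose course_id matches an id in courses. Walk through each enrollment:
  - enrollment 1 (Nate): course_id=3 -> matches Biology
  - enrollment 2 (Grace): course_id=4 -> matches Calculus
  - enrollment 3 (Mia): course_id=1 -> matches Networks
  - enrollment 4 (Chris): course_id=1 -> matches Networks
  - enrollment 5 (Tina): course_id=3 -> matches Biology
  - enrollment 6 (Aaron): course_id=NULL, no match -> dropped
So 1 of 6 rows is dropped.

SQL:
SELECT a.student, b.title AS course
FROM enrollments a
INNER JOIN courses b ON a.course_id = b.id

Result:
student | course  
--------+---------
Nate    | Biology 
Grace   | Calculus
Mia     | Networks
Chris   | Networks
Tina    | Biology 


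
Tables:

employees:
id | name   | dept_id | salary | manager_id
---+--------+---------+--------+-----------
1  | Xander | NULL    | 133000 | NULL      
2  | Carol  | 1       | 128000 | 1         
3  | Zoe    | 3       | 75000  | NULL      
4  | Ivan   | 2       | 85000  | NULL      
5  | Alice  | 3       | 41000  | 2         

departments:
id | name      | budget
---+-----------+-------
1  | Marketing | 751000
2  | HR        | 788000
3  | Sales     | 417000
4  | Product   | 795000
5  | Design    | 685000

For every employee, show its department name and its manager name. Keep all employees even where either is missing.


Two LEFT JOINs from the same base table employees: one to departments via dept_id, one to employees itself via manager_id. Both are LEFT so every employee is preserved.
Match against departments:
  - employee 1 (Xander): dept_id=NULL, no match -> kept with NULL
  - employee 2 (Carol): dept_id=1 -> matches Marketing
  - employee 3 (Zoe): dept_id=3 -> matches Sales
  - employee 4 (Ivan): dept_id=2 -> matches HR
  - employee 5 (Alice): dept_id=3 -> matches Sales
Match against employees (self):
  - employee 1 (Xander): manager_id=NULL -> NULL
  - employee 2 (Carol): manager_id=1 -> Xander
  - employee 3 (Zoe): manager_id=NULL -> NULL
  - employee 4 (Ivan): manager_id=NULL -> NULL
  - employee 5 (Alice): manager_id=2 -> Carol

SQL:
SELECT a.name, b.name AS department, c.name AS manager
FROM employees a
LEFT JOIN departments b ON a.dept_id = b.id
LEFT JOIN employees c ON a.manager_id = c.id

Result:
name   | department | manager
-------+------------+--------
Xander | NULL       | NULL   
Carol  | Marketing  | Xander 
Zoe    | Sales      | NULL   
Ivan   | HR         | NULL   
Alice  | Sales      | Carol  


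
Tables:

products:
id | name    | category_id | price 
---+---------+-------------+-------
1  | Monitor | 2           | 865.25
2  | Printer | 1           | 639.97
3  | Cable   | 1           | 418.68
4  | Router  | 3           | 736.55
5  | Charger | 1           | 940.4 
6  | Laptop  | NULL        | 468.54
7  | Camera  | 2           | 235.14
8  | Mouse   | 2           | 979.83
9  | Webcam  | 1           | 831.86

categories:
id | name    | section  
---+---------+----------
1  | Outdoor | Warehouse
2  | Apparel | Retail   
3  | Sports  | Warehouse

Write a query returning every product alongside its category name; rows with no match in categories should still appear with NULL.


LEFT JOIN keeps every row from products (the left table); where category_id has no match in categories, the category columns become NULL. Walk through each product:
  - product 1 (Monitor): category_id=2 -> matches Apparel
  - product 2 (Printer): category_id=1 -> matches Outdoor
  - product 3 (Cable): category_id=1 -> matches Outdoor
  - product 4 (Router): category_id=3 -> matches Sports
  - product 5 (Charger): category_id=1 -> matches Outdoor
  - product 6 (Laptop): category_id=NULL, no match -> kept with NULL
  - product 7 (Camera): category_id=2 -> matches Apparel
  - product 8 (Mouse): category_id=2 -> matches Apparel
  - product 9 (Webcam): category_id=1 -> matches Outdoor
All 9 rows appear; 1 has NULL category.

SQL:
SELECT a.name, b.name AS category
FROM products a
LEFT JOIN categories b ON a.category_id = b.id

Result:
name    | category
--------+---------
Monitor | Apparel 
Printer | Outdoor 
Cable   | Outdoor 
Router  | Sports  
Charger | Outdoor 
Laptop  | NULL    
Camera  | Apparel 
Mouse   | Apparel 
Webcam  | Outdoor 


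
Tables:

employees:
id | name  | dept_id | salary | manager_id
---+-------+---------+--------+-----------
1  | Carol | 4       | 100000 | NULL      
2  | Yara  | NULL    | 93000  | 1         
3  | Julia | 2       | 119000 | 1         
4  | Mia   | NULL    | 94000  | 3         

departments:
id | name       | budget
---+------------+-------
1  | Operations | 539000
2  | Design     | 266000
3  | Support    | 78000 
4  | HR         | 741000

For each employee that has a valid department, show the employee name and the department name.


INNER JOIN keeps only employees rows whose dept_id matches an id in departments. Walk through each employee:
  - employee 1 (Carol): dept_id=4 -> matches HR
  - employee 2 (Yara): dept_id=NULL, no match -> dropped
  - employee 3 (Julia): dept_id=2 -> matches Design
  - employee 4 (Mia): dept_id=NULL, no match -> dropped
So 2 of 4 rows are dropped.

SQL:
SELECT a.name, b.name AS department
FROM employees a
INNER JOIN departments b ON a.dept_id = b.id

Result:
name  | department
------+-----------
Carol | HR        
Julia | Design    


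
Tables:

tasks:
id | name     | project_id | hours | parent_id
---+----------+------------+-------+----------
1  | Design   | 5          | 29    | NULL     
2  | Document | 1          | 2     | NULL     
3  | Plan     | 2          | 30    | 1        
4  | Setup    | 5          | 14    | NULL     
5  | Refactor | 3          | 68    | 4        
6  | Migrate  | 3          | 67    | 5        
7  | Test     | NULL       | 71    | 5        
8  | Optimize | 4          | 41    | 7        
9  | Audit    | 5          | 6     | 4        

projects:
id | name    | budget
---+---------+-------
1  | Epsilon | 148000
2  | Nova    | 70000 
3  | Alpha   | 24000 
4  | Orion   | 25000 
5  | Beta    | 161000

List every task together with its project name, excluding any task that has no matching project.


INNER JOIN keeps only tasks rows whose project_id matches an id in projects. Walk through each task:
  - task 1 (Design): project_id=5 -> matches Beta
  - task 2 (Document): project_id=1 -> matches Epsilon
  - task 3 (Plan): project_id=2 -> matches Nova
  - task 4 (Setup): project_id=5 -> matches Beta
  - task 5 (Refactor): project_id=3 -> matches Alpha
  - task 6 (Migrate): project_id=3 -> matches Alpha
  - task 7 (Test): project_id=NULL, no match -> dropped
  - task 8 (Optimize): project_id=4 -> matches Orion
  - task 9 (Audit): project_id=5 -> matches Beta
So 1 of 9 rows is dropped.

SQL:
SELECT a.name, b.name AS project
FROM tasks a
INNER JOIN projects b ON a.project_id = b.id

Result:
name     | project
---------+--------
Design   | Beta   
Document | Epsilon
Plan     | Nova   
Setup    | Beta   
Refactor | Alpha  
Migrate  | Alpha  
Optimize | Orion  
Audit    | Beta   


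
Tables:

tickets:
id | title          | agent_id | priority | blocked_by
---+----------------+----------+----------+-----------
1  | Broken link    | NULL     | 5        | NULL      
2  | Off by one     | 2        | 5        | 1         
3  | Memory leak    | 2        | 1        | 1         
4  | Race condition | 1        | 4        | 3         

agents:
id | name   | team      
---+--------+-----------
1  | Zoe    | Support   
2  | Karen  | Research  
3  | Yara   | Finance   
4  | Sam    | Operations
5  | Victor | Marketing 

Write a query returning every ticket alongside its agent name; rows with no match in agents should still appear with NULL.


LEFT JOIN keeps every row from tickets (the left table); where agent_id has no match in agents, the agent columns become NULL. Walk through each ticket:
  - ticket 1 (Broken link): agent_id=NULL, no match -> kept with NULL
  - ticket 2 (Off by one): agent_id=2 -> matches Karen
  - ticket 3 (Memory leak): agent_id=2 -> matches Karen
  - ticket 4 (Race condition): agent_id=1 -> matches Zoe
All 4 rows appear; 1 has NULL agent.

SQL:
SELECT a.title, b.name AS agent
FROM tickets a
LEFT JOIN agents b ON a.agent_id = b.id

Result:
title          | agent
---------------+------
Broken link    | NULL 
Off by one     | Karen
Memory leak    | Karen
Race condition | Zoe  


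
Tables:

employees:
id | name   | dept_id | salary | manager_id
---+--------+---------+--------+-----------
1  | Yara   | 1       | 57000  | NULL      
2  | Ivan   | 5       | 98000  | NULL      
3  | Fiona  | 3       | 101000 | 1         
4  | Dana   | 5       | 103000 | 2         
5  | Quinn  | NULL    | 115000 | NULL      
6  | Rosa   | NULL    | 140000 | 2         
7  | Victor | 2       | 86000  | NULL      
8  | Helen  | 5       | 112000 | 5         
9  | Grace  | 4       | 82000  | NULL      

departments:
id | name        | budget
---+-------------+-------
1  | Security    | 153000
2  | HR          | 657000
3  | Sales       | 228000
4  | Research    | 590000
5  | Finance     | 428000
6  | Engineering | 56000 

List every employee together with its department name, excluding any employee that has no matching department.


INNER JOIN keeps only employees rows whose dept_id matches an id in departments. Walk through each employee:
  - employee 1 (Yara): dept_id=1 -> matches Security
  - employee 2 (Ivan): dept_id=5 -> matches Finance
  - employee 3 (Fiona): dept_id=3 -> matches Sales
  - employee 4 (Dana): dept_id=5 -> matches Finance
  - employee 5 (Quinn): dept_id=NULL, no match -> dropped
  - employee 6 (Rosa): dept_id=NULL, no match -> dropped
  - employee 7 (Victor): dept_id=2 -> matches HR
  - employee 8 (Helen): dept_id=5 -> matches Finance
  - employee 9 (Grace): dept_id=4 -> matches Research
So 2 of 9 rows are dropped.

SQL:
SELECT a.name, b.name AS department
FROM employees a
INNER JOIN departments b ON a.dept_id = b.id

Result:
name   | department
-------+-----------
Yara   | Security  
Ivan   | Finance   
Fiona  | Sales     
Dana   | Finance   
Victor | HR        
Helen  | Finance   
Grace  | Research  


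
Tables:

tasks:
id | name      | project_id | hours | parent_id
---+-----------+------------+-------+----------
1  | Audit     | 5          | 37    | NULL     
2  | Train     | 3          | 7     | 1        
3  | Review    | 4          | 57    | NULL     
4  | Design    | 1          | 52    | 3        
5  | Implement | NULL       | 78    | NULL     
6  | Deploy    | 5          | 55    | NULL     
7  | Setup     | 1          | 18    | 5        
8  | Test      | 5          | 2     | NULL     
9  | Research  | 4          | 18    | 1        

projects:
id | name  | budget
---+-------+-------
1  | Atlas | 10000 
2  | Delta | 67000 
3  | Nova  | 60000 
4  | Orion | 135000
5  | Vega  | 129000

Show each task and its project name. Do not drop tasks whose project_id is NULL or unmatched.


LEFT JOIN keeps every row from tasks (the left table); where project_id has no match in projects, the project columns become NULL. Walk through each task:
  - task 1 (Audit): project_id=5 -> matches Vega
  - task 2 (Train): project_id=3 -> matches Nova
  - task 3 (Review): project_id=4 -> matches Orion
  - task 4 (Design): project_id=1 -> matches Atlas
  - task 5 (Implement): project_id=NULL, no match -> kept with NULL
  - task 6 (Deploy): project_id=5 -> matches Vega
  - task 7 (Setup): project_id=1 -> matches Atlas
  - task 8 (Test): project_id=5 -> matches Vega
  - task 9 (Research): project_id=4 -> matches Orion
All 9 rows appear; 1 has NULL project.

SQL:
SELECT a.name, b.name AS project
FROM tasks a
LEFT JOIN projects b ON a.project_id = b.id

Result:
name      | project
----------+--------
Audit     | Vega   
Train     | Nova   
Review    | Orion  
Design    | Atlas  
Implement | NULL   
Deploy    | Vega   
Setup     | Atlas  
Test      | Vega   
Research  | Orion  


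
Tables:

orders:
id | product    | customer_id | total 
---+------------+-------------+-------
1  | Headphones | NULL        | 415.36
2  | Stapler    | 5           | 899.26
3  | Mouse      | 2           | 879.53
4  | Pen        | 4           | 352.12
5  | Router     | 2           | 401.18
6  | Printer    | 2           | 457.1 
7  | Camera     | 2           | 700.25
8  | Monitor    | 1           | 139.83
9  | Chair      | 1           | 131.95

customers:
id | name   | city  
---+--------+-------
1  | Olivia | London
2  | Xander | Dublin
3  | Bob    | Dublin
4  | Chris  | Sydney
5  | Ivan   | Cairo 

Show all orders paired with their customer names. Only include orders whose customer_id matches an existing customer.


INNER JOIN keeps only orders rows whose customer_id matches an id in customers. Walk through each order:
  - order 1 (Headphones): customer_id=NULL, no match -> dropped
  - order 2 (Stapler): customer_id=5 -> matches Ivan
  - order 3 (Mouse): customer_id=2 -> matches Xander
  - order 4 (Pen): customer_id=4 -> matches Chris
  - order 5 (Router): customer_id=2 -> matches Xander
  - order 6 (Printer): customer_id=2 -> matches Xander
  - order 7 (Camera): customer_id=2 -> matches Xander
  - order 8 (Monitor): customer_id=1 -> matches Olivia
  - order 9 (Chair): customer_id=1 -> matches Olivia
So 1 of 9 rows is dropped.

SQL:
SELECT a.product, b.name AS customer
FROM orders a
INNER JOIN customers b ON a.customer_id = b.id

Result:
product | customer
--------+---------
Stapler | Ivan    
Mouse   | Xander  
Pen     | Chris   
Router  | Xander  
Printer | Xander  
Camera  | Xander  
Monitor | Olivia  
Chair   | Olivia  


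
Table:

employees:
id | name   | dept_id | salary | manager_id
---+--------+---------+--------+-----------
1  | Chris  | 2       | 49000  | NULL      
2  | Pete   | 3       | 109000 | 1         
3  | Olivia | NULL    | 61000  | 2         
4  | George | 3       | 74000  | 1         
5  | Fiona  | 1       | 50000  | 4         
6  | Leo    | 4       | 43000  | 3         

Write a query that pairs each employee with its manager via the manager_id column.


This is a self-join: employees is joined to a second copy of itself, matching each row's manager_id to another row's id. Use LEFT JOIN so rows with manager_id=NULL are kept.
  - employee 1 (Chris): manager_id=NULL -> NULL
  - employee 2 (Pete): manager_id=1 -> Chris
  - employee 3 (Olivia): manager_id=2 -> Pete
  - employee 4 (George): manager_id=1 -> Chris
  - employee 5 (Fiona): manager_id=4 -> George
  - employee 6 (Leo): manager_id=3 -> Olivia

SQL:
SELECT a.name AS item, b.name AS manager
FROM employees a
LEFT JOIN employees b ON a.manager_id = b.id

Result:
item   | manager
-------+--------
Chris  | NULL   
Pete   | Chris  
Olivia | Pete   
George | Chris  
Fiona  | George 
Leo    | Olivia 


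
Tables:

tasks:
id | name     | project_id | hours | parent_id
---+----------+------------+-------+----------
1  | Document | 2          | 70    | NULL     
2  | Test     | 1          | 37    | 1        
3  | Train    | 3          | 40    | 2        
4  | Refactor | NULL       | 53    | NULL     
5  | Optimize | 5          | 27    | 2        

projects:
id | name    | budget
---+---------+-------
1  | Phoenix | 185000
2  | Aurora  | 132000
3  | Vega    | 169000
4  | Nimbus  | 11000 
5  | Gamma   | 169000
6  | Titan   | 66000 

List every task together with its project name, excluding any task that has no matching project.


INNER JOIN keeps only tasks rows whose project_id matches an id in projects. Walk through each task:
  - task 1 (Document): project_id=2 -> matches Aurora
  - task 2 (Test): project_id=1 -> matches Phoenix
  - task 3 (Train): project_id=3 -> matches Vega
  - task 4 (Refactor): project_id=NULL, no match -> dropped
  - task 5 (Optimize): project_id=5 -> matches Gamma
So 1 of 5 rows is dropped.

SQL:
SELECT a.name, b.name AS project
FROM tasks a
INNER JOIN projects b ON a.project_id = b.id

Result:
name     | project
---------+--------
Document | Aurora 
Test     | Phoenix
Train    | Vega   
Optimize | Gamma  


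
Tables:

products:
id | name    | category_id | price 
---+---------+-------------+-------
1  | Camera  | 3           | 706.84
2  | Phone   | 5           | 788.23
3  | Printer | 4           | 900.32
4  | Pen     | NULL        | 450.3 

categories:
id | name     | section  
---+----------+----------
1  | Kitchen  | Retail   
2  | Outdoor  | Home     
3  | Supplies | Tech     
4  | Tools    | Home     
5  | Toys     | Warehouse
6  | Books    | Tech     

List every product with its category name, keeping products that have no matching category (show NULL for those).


LEFT JOIN keeps every row from products (the left table); where category_id has no match in categories, the category columns become NULL. Walk through each product:
  - product 1 (Camera): category_id=3 -> matches Supplies
  - product 2 (Phone): category_id=5 -> matches Toys
  - product 3 (Printer): category_id=4 -> matches Tools
  - product 4 (Pen): category_id=NULL, no match -> kept with NULL
All 4 rows appear; 1 has NULL category.

SQL:
SELECT a.name, b.name AS category
FROM products a
LEFT JOIN categories b ON a.category_id = b.id

Result:
name    | category
--------+---------
Camera  | Supplies
Phone   | Toys    
Printer | Tools   
Pen     | NULL    


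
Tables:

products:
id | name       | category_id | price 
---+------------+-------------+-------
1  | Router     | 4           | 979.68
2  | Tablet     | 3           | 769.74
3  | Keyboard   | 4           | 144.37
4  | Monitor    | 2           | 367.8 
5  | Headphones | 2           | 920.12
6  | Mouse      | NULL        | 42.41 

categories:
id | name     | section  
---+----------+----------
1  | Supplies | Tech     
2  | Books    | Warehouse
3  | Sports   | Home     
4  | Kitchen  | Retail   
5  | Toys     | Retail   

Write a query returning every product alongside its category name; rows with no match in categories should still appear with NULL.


LEFT JOIN keeps every row from products (the left table); where category_id has no match in categories, the category columns become NULL. Walk through each product:
  - product 1 (Router): category_id=4 -> matches Kitchen
  - product 2 (Tablet): category_id=3 -> matches Sports
  - product 3 (Keyboard): category_id=4 -> matches Kitchen
  - product 4 (Monitor): category_id=2 -> matches Books
  - product 5 (Headphones): category_id=2 -> matches Books
  - product 6 (Mouse): category_id=NULL, no match -> kept with NULL
All 6 rows appear; 1 has NULL category.

SQL:
SELECT a.name, b.name AS category
FROM products a
LEFT JOIN categories b ON a.category_id = b.id

Result:
name       | category
-----------+---------
Router     | Kitchen 
Tablet     | Sports  
Keyboard   | Kitchen 
Monitor    | Books   
Headphones | Books   
Mouse      | NULL    


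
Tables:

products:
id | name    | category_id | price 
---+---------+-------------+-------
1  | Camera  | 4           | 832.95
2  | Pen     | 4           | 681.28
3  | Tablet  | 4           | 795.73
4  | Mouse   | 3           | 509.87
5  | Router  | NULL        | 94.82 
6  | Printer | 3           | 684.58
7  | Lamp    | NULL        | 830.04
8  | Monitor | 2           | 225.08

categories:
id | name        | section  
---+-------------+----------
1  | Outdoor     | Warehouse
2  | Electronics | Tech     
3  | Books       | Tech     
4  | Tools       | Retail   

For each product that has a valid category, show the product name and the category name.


INNER JOIN keeps only products rows whose category_id matches an id in categories. Walk through each product:
  - product 1 (Camera): category_id=4 -> matches Tools
  - product 2 (Pen): category_id=4 -> matches Tools
  - product 3 (Tablet): category_id=4 -> matches Tools
  - product 4 (Mouse): category_id=3 -> matches Books
  - product 5 (Router): category_id=NULL, no match -> dropped
  - product 6 (Printer): category_id=3 -> matches Books
  - product 7 (Lamp): category_id=NULL, no match -> dropped
  - product 8 (Monitor): category_id=2 -> matches Electronics
So 2 of 8 rows are dropped.

SQL:
SELECT a.name, b.name AS category
FROM products a
INNER JOIN categories b ON a.category_id = b.id

Result:
name    | category   
--------+------------
Camera  | Tools      
Pen     | Tools      
Tablet  | Tools      
Mouse   | Books      
Printer | Books      
Monitor | Electronics


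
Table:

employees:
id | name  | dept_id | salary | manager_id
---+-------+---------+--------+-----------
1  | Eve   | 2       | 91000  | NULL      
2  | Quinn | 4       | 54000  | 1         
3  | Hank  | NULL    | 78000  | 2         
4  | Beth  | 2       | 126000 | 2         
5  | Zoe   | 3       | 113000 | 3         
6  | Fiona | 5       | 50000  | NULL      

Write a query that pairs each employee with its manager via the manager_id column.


This is a self-join: employees is joined to a second copy of itself, matching each row's manager_id to another row's id. Use LEFT JOIN so rows with manager_id=NULL are kept.
  - employee 1 (Eve): manager_id=NULL -> NULL
  - employee 2 (Quinn): manager_id=1 -> Eve
  - employee 3 (Hank): manager_id=2 -> Quinn
  - employee 4 (Beth): manager_id=2 -> Quinn
  - employee 5 (Zoe): manager_id=3 -> Hank
  - employee 6 (Fiona): manager_id=NULL -> NULL

SQL:
SELECT a.name AS item, b.name AS manager
FROM employees a
LEFT JOIN employees b ON a.manager_id = b.id

Result:
item  | manager
------+--------
Eve   | NULL   
Quinn | Eve    
Hank  | Quinn  
Beth  | Quinn  
Zoe   | Hank   
Fiona | NULL   


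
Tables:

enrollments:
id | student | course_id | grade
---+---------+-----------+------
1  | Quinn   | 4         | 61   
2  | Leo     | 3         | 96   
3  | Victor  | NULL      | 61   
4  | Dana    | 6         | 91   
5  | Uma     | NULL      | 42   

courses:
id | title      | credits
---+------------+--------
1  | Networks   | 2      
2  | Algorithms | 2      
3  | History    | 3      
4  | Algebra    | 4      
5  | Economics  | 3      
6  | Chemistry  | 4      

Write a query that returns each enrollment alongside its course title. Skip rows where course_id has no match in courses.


INNER JOIN keeps only enrollments rows whose course_id matches an id in courses. Walk through each enrollment:
  - enrollment 1 (Quinn): course_id=4 -> matches Algebra
  - enrollment 2 (Leo): course_id=3 -> matches History
  - enrollment 3 (Victor): course_id=NULL, no match -> dropped
  - enrollment 4 (Dana): course_id=6 -> matches Chemistry
  - enrollment 5 (Uma): course_id=NULL, no match -> dropped
So 2 of 5 rows are dropped.

SQL:
SELECT a.student, b.title AS course
FROM enrollments a
INNER JOIN courses b ON a.course_id = b.id

Result:
student | course   
--------+----------
Quinn   | Algebra  
Leo     | History  
Dana    | Chemistry


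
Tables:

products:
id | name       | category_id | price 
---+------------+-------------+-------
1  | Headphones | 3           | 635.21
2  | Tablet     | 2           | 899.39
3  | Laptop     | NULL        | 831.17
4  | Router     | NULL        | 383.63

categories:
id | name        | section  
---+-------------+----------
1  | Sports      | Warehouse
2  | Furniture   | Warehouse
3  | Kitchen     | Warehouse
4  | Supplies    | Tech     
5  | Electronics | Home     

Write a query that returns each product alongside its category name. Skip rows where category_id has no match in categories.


INNER JOIN keeps only products rows whose category_id matches an id in categories. Walk through each product:
  - product 1 (Headphones): category_id=3 -> matches Kitchen
  - product 2 (Tablet): category_id=2 -> matches Furniture
  - product 3 (Laptop): category_id=NULL, no match -> dropped
  - product 4 (Router): category_id=NULL, no match -> dropped
So 2 of 4 rows are dropped.

SQL:
SELECT a.name, b.name AS category
FROM products a
INNER JOIN categories b ON a.category_id = b.id

Result:
name       | category 
-----------+----------
Headphones | Kitchen  
Tablet     | Furniture


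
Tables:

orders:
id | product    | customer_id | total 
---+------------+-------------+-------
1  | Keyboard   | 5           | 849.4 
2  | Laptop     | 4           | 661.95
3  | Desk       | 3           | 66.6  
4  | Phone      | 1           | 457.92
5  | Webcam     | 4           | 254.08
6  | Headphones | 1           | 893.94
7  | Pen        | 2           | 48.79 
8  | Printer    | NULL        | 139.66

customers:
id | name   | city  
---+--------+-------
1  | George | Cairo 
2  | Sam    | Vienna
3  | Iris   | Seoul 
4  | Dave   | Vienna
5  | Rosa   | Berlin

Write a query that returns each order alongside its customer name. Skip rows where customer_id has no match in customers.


INNER JOIN keeps only orders rows whose customer_id matches an id in customers. Walk through each order:
  - order 1 (Keyboard): customer_id=5 -> matches Rosa
  - order 2 (Laptop): customer_id=4 -> matches Dave
  - order 3 (Desk): customer_id=3 -> matches Iris
  - order 4 (Phone): customer_id=1 -> matches George
  - order 5 (Webcam): customer_id=4 -> matches Dave
  - order 6 (Headphones): customer_id=1 -> matches George
  - order 7 (Pen): customer_id=2 -> matches Sam
  - order 8 (Printer): customer_id=NULL, no match -> dropped
So 1 of 8 rows is dropped.

SQL:
SELECT a.product, b.name AS customer
FROM orders a
INNER JOIN customers b ON a.customer_id = b.id

Result:
product    | customer
-----------+---------
Keyboard   | Rosa    
Laptop     | Dave    
Desk       | Iris    
Phone      | George  
Webcam     | Dave    
Headphones | George  
Pen        | Sam     


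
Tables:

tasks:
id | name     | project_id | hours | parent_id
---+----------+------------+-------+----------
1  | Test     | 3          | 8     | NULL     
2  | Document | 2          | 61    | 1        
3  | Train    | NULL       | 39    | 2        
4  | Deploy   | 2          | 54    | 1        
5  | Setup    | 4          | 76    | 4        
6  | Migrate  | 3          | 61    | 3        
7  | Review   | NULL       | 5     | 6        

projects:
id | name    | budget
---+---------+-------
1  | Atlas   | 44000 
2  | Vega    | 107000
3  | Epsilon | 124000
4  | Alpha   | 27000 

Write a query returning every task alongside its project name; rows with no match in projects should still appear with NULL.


LEFT JOIN keeps every row from tasks (the left table); where project_id has no match in projects, the project columns become NULL. Walk through each task:
  - task 1 (Test): project_id=3 -> matches Epsilon
  - task 2 (Document): project_id=2 -> matches Vega
  - task 3 (Train): project_id=NULL, no match -> kept with NULL
  - task 4 (Deploy): project_id=2 -> matches Vega
  - task 5 (Setup): project_id=4 -> matches Alpha
  - task 6 (Migrate): project_id=3 -> matches Epsilon
  - task 7 (Review): project_id=NULL, no match -> kept with NULL
All 7 rows appear; 2 have NULL project.

SQL:
SELECT a.name, b.name AS project
FROM tasks a
LEFT JOIN projects b ON a.project_id = b.id

Result:
name     | project
---------+--------
Test     | Epsilon
Document | Vega   
Train    | NULL   
Deploy   | Vega   
Setup    | Alpha  
Migrate  | Epsilon
Review   | NULL   


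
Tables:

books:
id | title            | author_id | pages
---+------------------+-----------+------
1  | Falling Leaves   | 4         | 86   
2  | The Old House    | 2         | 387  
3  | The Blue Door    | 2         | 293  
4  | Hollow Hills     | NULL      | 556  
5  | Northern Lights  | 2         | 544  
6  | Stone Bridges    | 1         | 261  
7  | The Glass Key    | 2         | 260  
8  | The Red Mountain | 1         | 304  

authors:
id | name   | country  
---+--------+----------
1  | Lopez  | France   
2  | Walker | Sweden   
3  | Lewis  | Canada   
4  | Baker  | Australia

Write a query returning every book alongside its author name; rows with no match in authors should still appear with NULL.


LEFT JOIN keeps every row from books (the left table); where author_id has no match in authors, the author columns become NULL. Walk through each book:
  - book 1 (Falling Leaves): author_id=4 -> matches Baker
  - book 2 (The Old House): author_id=2 -> matches Walker
  - book 3 (The Blue Door): author_id=2 -> matches Walker
  - book 4 (Hollow Hills): author_id=NULL, no match -> kept with NULL
  - book 5 (Northern Lights): author_id=2 -> matches Walker
  - book 6 (Stone Bridges): author_id=1 -> matches Lopez
  - book 7 (The Glass Key): author_id=2 -> matches Walker
  - book 8 (The Red Mountain): author_id=1 -> matches Lopez
All 8 rows appear; 1 has NULL author.

SQL:
SELECT a.title, b.name AS author
FROM books a
LEFT JOIN authors b ON a.author_id = b.id

Result:
title            | author
-----------------+-------
Falling Leaves   | Baker 
The Old House    | Walker
The Blue Door    | Walker
Hollow Hills     | NULL  
Northern Lights  | Walker
Stone Bridges    | Lopez 
The Glass Key    | Walker
The Red Mountain | Lopez 


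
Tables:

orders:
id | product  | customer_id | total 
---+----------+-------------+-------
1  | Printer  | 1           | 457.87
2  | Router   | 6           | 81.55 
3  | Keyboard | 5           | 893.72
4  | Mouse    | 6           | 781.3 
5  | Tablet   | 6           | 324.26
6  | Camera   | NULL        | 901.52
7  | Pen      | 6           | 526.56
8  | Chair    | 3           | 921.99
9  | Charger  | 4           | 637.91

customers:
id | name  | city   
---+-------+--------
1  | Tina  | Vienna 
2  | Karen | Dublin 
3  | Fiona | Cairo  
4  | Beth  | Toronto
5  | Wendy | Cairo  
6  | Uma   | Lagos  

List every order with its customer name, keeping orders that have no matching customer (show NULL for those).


LEFT JOIN keeps every row from orders (the left table); where customer_id has no match in customers, the customer columns become NULL. Walk through each order:
  - order 1 (Printer): customer_id=1 -> matches Tina
  - order 2 (Router): customer_id=6 -> matches Uma
  - order 3 (Keyboard): customer_id=5 -> matches Wendy
  - order 4 (Mouse): customer_id=6 -> matches Uma
  - order 5 (Tablet): customer_id=6 -> matches Uma
  - order 6 (Camera): customer_id=NULL, no match -> kept with NULL
  - order 7 (Pen): customer_id=6 -> matches Uma
  - order 8 (Chair): customer_id=3 -> matches Fiona
  - order 9 (Charger): customer_id=4 -> matches Beth
All 9 rows appear; 1 has NULL customer.

SQL:
SELECT a.product, b.name AS customer
FROM orders a
LEFT JOIN customers b ON a.customer_id = b.id

Result:
product  | customer
---------+---------
Printer  | Tina    
Router   | Uma     
Keyboard | Wendy   
Mouse    | Uma     
Tablet   | Uma     
Camera   | NULL    
Pen      | Uma     
Chair    | Fiona   
Charger  | Beth    


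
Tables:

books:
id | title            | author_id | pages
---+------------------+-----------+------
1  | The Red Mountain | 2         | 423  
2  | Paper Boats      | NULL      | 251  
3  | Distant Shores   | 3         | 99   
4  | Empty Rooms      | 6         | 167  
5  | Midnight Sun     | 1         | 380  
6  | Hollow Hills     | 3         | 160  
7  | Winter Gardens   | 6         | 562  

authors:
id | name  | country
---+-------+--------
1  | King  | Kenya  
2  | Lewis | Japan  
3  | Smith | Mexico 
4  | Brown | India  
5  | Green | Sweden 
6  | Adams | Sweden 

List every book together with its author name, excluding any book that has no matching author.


INNER JOIN keeps only books rows whose author_id matches an id in authors. Walk through each book:
  - book 1 (The Red Mountain): author_id=2 -> matches Lewis
  - book 2 (Paper Boats): author_id=NULL, no match -> dropped
  - book 3 (Distant Shores): author_id=3 -> matches Smith
  - book 4 (Empty Rooms): author_id=6 -> matches Adams
  - book 5 (Midnight Sun): author_id=1 -> matches King
  - book 6 (Hollow Hills): author_id=3 -> matches Smith
  - book 7 (Winter Gardens): author_id=6 -> matches Adams
So 1 of 7 rows is dropped.

SQL:
SELECT a.title, b.name AS author
FROM books a
INNER JOIN authors b ON a.author_id = b.id

Result:
title            | author
-----------------+-------
The Red Mountain | Lewis 
Distant Shores   | Smith 
Empty Rooms      | Adams 
Midnight Sun     | King  
Hollow Hills     | Smith 
Winter Gardens   | Adams 


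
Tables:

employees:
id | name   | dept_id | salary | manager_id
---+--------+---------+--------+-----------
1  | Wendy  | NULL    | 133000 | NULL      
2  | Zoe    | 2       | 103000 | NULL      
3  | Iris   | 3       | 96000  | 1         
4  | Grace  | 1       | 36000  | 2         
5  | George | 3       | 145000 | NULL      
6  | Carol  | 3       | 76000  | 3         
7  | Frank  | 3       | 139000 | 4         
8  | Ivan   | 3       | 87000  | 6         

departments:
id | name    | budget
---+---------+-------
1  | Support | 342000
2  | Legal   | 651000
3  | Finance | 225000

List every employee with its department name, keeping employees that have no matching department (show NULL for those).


LEFT JOIN keeps every row from employees (the left table); where dept_id has no match in departments, the department columns become NULL. Walk through each employee:
  - employee 1 (Wendy): dept_id=NULL, no match -> kept with NULL
  - employee 2 (Zoe): dept_id=2 -> matches Legal
  - employee 3 (Iris): dept_id=3 -> matches Finance
  - employee 4 (Grace): dept_id=1 -> matches Support
  - employee 5 (George): dept_id=3 -> matches Finance
  - employee 6 (Carol): dept_id=3 -> matches Finance
  - employee 7 (Frank): dept_id=3 -> matches Finance
  - employee 8 (Ivan): dept_id=3 -> matches Finance
All 8 rows appear; 1 has NULL department.

SQL:
SELECT a.name, b.name AS department
FROM employees a
LEFT JOIN departments b ON a.dept_id = b.id

Result:
name   | department
-------+-----------
Wendy  | NULL      
Zoe    | Legal     
Iris   | Finance   
Grace  | Support   
George | Finance   
Carol  | Finance   
Frank  | Finance   
Ivan   | Finance   


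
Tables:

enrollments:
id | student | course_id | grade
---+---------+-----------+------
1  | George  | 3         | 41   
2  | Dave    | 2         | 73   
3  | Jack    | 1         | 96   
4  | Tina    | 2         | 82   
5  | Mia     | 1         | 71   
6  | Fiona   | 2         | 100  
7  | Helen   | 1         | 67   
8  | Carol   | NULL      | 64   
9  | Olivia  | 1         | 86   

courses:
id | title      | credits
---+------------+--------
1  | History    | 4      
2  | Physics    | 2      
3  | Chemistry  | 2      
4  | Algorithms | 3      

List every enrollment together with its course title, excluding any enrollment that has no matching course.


INNER JOIN keeps only enrollments rows whose course_id matches an id in courses. Walk through each enrollment:
  - enrollment 1 (George): course_id=3 -> matches Chemistry
  - enrollment 2 (Dave): course_id=2 -> matches Physics
  - enrollment 3 (Jack): course_id=1 -> matches History
  - enrollment 4 (Tina): course_id=2 -> matches Physics
  - enrollment 5 (Mia): course_id=1 -> matches History
  - enrollment 6 (Fiona): course_id=2 -> matches Physics
  - enrollment 7 (Helen): course_id=1 -> matches History
  - enrollment 8 (Carol): course_id=NULL, no match -> dropped
  - enrollment 9 (Olivia): course_id=1 -> matches History
So 1 of 9 rows is dropped.

SQL:
SELECT a.student, b.title AS course
FROM enrollments a
INNER JOIN courses b ON a.course_id = b.id

Result:
student | course   
--------+----------
George  | Chemistry
Dave    | Physics  
Jack    | History  
Tina    | Physics  
Mia     | History  
Fiona   | Physics  
Helen   | History  
Olivia  | History  


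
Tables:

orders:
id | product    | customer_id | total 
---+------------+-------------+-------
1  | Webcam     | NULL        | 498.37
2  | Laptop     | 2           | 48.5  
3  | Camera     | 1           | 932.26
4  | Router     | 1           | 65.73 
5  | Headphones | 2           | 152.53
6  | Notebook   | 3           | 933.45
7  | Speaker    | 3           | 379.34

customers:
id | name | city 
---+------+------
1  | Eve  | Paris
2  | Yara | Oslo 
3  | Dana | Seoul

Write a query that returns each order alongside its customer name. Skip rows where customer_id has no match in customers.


INNER JOIN keeps only orders rows whose customer_id matches an id in customers. Walk through each order:
  - order 1 (Webcam): customer_id=NULL, no match -> dropped
  - order 2 (Laptop): customer_id=2 -> matches Yara
  - order 3 (Camera): customer_id=1 -> matches Eve
  - order 4 (Router): customer_id=1 -> matches Eve
  - order 5 (Headphones): customer_id=2 -> matches Yara
  - order 6 (Notebook): customer_id=3 -> matches Dana
  - order 7 (Speaker): customer_id=3 -> matches Dana
So 1 of 7 rows is dropped.

SQL:
SELECT a.product, b.name AS customer
FROM orders a
INNER JOIN customers b ON a.customer_id = b.id

Result:
product    | customer
-----------+---------
Laptop     | Yara    
Camera     | Eve     
Router     | Eve     
Headphones | Yara    
Notebook   | Dana    
Speaker    | Dana    
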